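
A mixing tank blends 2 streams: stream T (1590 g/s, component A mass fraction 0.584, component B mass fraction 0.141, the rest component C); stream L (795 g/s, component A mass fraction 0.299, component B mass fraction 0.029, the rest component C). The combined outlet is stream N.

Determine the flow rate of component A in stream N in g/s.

component A out = component A in = 1590×0.584 + 795×0.299 = 1166.3 g/s.

1166 g/s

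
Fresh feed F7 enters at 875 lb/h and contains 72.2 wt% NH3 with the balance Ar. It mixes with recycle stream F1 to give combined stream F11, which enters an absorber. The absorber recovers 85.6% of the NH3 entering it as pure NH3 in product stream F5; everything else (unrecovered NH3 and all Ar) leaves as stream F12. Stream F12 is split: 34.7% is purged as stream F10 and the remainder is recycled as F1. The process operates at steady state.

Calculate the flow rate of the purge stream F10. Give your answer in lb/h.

278.1 lb/h

Ar enters only via F7 and leaves only via the purge: 875×0.278 = 0.347×(Ar in F12), and the absorber passes all Ar, so Ar in F11 = Ar in F12 = 701.01 lb/h.
NH3 in F11: m_A = 875×0.722 + (1−0.347)·(1−0.856)·m_A, so m_A = 631.75/0.9060 = 697.32 lb/h.
F12 = (1−0.856)×697.32 + 701.01 = 801.42 lb/h.
Purge F10 = 0.347×801.42 = 278.09 lb/h.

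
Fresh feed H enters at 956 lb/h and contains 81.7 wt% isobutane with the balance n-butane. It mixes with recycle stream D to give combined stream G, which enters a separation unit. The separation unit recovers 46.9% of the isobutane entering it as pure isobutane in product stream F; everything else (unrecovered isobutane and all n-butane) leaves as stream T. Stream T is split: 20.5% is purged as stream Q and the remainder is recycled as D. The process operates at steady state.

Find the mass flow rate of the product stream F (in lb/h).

isobutane in G: m_A = 956×0.817 + (1−0.205)·(1−0.469)·m_A, so m_A = 781.05/0.5779 = 1351.6 lb/h.
Product F = 0.469×1351.6 = 633.92 lb/h.

633.9 lb/h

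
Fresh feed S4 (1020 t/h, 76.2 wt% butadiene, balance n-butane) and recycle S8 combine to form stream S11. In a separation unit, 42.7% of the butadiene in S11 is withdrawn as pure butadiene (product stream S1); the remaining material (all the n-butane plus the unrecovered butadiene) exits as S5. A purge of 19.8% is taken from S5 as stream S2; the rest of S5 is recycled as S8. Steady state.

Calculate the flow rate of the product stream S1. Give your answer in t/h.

butadiene in S11: m_A = 1020×0.762 + (1−0.198)·(1−0.427)·m_A, so m_A = 777.24/0.5405 = 1438.1 t/h.
Product S1 = 0.427×1438.1 = 614.08 t/h.

614.1 t/h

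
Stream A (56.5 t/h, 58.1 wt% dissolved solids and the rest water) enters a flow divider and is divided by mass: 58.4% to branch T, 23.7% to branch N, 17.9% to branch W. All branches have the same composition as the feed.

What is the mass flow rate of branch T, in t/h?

Branch T flow = 0.584×56.5 = 32.996 t/h.

33 t/h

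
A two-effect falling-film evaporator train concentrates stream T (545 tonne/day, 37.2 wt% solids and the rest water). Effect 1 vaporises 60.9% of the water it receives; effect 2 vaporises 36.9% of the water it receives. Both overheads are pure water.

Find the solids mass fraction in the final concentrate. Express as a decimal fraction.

0.706

water in feed = 545×0.628 = 342.26 tonne/day.
After stage 1: water left = (1−0.609)×342.26 = 133.82; stream total = 336.56 tonne/day.
After stage 2: water left = (1−0.369)×133.82 = 84.443; final concentrate = 287.18 tonne/day.
solids fraction = 202.74/287.18 = 0.706.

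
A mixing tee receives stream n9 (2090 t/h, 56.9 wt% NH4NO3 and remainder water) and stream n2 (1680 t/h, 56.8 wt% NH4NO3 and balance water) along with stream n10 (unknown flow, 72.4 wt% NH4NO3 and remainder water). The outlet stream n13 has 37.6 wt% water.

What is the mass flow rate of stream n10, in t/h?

2090 t/h

Let n10 be the unknown flow. Total out = 3770 + n10.
water balance: 1626.5 + 0.276·n10 = 0.376·(3770 + n10)
(0.276 − 0.376)·n10 = 0.376×3770 − 1626.5 = -209.03
n10 = -209.03 / -0.100 = 2090.3 t/h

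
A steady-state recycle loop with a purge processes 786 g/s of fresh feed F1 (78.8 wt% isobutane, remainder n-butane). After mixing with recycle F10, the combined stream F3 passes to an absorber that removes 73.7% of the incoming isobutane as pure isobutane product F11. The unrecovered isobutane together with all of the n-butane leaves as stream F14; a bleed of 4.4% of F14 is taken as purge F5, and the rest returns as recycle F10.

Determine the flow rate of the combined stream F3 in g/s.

4614 g/s

n-butane enters only via F1 and leaves only via the purge: 786×0.212 = 0.044×(n-butane in F14), and the absorber passes all n-butane, so n-butane in F3 = n-butane in F14 = 3787.1 g/s.
isobutane in F3: m_A = 786×0.788 + (1−0.044)·(1−0.737)·m_A, so m_A = 619.37/0.7486 = 827.4 g/s.
F3 = 827.4 + 3787.1 = 4614.5 g/s.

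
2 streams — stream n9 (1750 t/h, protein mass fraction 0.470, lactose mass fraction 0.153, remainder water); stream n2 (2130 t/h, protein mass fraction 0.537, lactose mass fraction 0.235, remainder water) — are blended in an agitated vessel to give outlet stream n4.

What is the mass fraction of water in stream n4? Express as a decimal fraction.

0.295

Total flow out = 1750 + 2130 = 3880 t/h.
water in = 1750×0.377 + 2130×0.228 = 1145.4 t/h.
water mass fraction in n4 = 1145.4/3880 = 0.295.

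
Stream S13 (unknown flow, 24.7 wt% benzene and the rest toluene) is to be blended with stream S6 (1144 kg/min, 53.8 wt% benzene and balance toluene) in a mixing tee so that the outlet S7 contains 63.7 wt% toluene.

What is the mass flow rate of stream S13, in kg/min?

Let S13 be the unknown flow. Total out = 1144 + S13.
toluene balance: 528.53 + 0.753·S13 = 0.637·(1144 + S13)
(0.753 − 0.637)·S13 = 0.637×1144 − 528.53 = 200.2
S13 = 200.2 / 0.116 = 1725.9 kg/min

1726 kg/min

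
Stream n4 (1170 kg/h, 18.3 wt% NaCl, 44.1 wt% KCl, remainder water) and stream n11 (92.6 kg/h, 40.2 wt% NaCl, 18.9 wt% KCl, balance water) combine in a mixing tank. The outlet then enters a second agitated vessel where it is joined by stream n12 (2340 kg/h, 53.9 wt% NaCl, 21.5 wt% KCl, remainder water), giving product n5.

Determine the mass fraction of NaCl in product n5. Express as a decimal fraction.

0.420

Overall, product flow = 3602.6 kg/h.
NaCl in = 1170×0.183 + 92.6×0.402 + 2340×0.539 = 1512.6 kg/h.
NaCl fraction in n5 = 0.420.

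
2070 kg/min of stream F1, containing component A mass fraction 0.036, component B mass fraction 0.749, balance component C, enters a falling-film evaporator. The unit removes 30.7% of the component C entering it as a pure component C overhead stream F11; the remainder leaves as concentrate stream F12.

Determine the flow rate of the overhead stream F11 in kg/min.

136.6 kg/min

component C entering = 2070×0.215 = 445.05 kg/min; overhead removed = 0.307×445.05 = 136.63 kg/min.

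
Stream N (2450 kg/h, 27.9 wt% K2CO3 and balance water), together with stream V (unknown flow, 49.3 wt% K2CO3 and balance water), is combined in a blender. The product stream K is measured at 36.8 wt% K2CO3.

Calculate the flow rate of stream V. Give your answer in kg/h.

Let V be the unknown flow. Total out = 2450 + V.
K2CO3 balance: 683.55 + 0.493·V = 0.368·(2450 + V)
(0.493 − 0.368)·V = 0.368×2450 − 683.55 = 218.05
V = 218.05 / 0.125 = 1744.4 kg/h

1744 kg/h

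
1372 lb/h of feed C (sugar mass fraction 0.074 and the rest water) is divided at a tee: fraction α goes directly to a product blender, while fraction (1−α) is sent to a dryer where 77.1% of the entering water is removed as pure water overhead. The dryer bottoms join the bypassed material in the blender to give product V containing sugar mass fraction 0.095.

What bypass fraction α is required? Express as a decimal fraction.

All 1372×0.074 = 101.53 lb/h of sugar reaches V, so V = 101.53/0.095 = 1068.7 lb/h and vapour = 303.28 lb/h.
The evaporator receives (1−α)·1372 of feed at 0.926 water and removes 0.771 of that water:
0.771×0.926×(1−α)×1372 = 303.28
(1−α) = 303.28/979.53 = 0.3096;  α = 0.6904.

0.690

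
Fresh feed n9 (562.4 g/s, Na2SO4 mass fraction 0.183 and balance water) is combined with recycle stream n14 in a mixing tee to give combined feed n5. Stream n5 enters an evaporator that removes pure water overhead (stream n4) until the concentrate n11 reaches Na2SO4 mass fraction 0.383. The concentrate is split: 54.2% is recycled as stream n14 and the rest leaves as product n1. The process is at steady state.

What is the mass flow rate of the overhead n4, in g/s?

Overall Na2SO4 balance (none leaves overhead): Na2SO4 in fresh feed = Na2SO4 in product, i.e. 562.4×0.183 = (1−0.542)·n11·0.383.
n11 = 102.92/(0.383×0.458) = 586.72 g/s.
Recycle n14 = 0.542×586.72 = 318 g/s.
Combined feed n5 = 562.4 + 318 = 880.4 g/s.
Overhead n4 = n5 − n11 = 880.4 − 586.72 = 293.68 g/s.

293.7 g/s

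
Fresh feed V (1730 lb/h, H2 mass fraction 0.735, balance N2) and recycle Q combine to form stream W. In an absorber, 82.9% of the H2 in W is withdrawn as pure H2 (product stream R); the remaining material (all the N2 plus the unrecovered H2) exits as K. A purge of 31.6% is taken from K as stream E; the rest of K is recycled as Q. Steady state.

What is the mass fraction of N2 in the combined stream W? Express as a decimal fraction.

N2 enters only via V and leaves only via the purge: 1730×0.265 = 0.316×(N2 in K), and the absorber passes all N2, so N2 in W = N2 in K = 1450.8 lb/h.
H2 in W: m_A = 1730×0.735 + (1−0.316)·(1−0.829)·m_A, so m_A = 1271.5/0.8830 = 1440 lb/h.
W = 1440 + 1450.8 = 2890.8 lb/h.
N2 fraction in W = 1450.8/2890.8 = 0.502.

0.502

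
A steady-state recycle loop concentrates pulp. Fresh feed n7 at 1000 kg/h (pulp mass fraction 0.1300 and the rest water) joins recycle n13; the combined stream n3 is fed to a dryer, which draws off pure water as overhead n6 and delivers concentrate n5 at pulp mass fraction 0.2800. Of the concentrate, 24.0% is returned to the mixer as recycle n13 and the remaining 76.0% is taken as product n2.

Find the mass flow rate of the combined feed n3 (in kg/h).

Overall pulp balance (none leaves overhead): pulp in fresh feed = pulp in product, i.e. 1000×0.130 = (1−0.240)·n5·0.280.
n5 = 130/(0.280×0.760) = 610.9 kg/h.
Recycle n13 = 0.240×610.9 = 146.62 kg/h.
Combined feed n3 = 1000 + 146.62 = 1146.6 kg/h.

1147 kg/h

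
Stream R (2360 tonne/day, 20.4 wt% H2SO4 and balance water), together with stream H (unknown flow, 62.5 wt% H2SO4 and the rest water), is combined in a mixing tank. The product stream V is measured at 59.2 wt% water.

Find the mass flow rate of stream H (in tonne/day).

Let H be the unknown flow. Total out = 2360 + H.
water balance: 1878.6 + 0.375·H = 0.592·(2360 + H)
(0.375 − 0.592)·H = 0.592×2360 − 1878.6 = -481.44
H = -481.44 / -0.217 = 2218.6 tonne/day

2219 tonne/day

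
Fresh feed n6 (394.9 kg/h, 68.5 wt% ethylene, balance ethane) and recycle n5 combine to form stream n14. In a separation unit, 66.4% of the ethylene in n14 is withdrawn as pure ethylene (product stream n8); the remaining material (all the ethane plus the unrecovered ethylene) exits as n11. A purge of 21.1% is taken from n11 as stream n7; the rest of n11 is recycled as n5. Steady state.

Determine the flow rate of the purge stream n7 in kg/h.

ethane enters only via n6 and leaves only via the purge: 394.9×0.315 = 0.211×(ethane in n11), and the separation unit passes all ethane, so ethane in n14 = ethane in n11 = 589.54 kg/h.
ethylene in n14: m_A = 394.9×0.685 + (1−0.211)·(1−0.664)·m_A, so m_A = 270.51/0.7349 = 368.09 kg/h.
n11 = (1−0.664)×368.09 + 589.54 = 713.22 kg/h.
Purge n7 = 0.211×713.22 = 150.49 kg/h.

150.5 kg/h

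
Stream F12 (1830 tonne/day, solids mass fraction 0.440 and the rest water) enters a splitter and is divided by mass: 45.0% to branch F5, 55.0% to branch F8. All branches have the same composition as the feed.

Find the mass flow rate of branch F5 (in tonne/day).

Branch F5 flow = 0.450×1830 = 823.5 tonne/day.

823.5 tonne/day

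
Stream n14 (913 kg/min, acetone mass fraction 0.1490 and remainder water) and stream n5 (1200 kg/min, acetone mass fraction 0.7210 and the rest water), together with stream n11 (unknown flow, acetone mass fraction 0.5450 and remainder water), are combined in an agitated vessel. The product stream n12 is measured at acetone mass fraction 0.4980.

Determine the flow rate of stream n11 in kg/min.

1086 kg/min

Let n11 be the unknown flow. Total out = 2113 + n11.
acetone balance: 1001.2 + 0.545·n11 = 0.498·(2113 + n11)
(0.545 − 0.498)·n11 = 0.498×2113 − 1001.2 = 51.037
n11 = 51.037 / 0.047 = 1085.9 kg/min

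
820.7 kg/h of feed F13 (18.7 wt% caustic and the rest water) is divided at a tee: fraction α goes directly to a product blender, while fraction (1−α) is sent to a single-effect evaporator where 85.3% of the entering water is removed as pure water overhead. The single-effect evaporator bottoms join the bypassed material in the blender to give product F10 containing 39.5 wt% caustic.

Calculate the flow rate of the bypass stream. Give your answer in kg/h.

197.5 kg/h

All 820.7×0.187 = 153.47 kg/h of caustic reaches F10, so F10 = 153.47/0.395 = 388.53 kg/h and vapour = 432.17 kg/h.
The evaporator receives (1−α)·820.7 of feed at 0.813 water and removes 0.853 of that water:
0.853×0.813×(1−α)×820.7 = 432.17
(1−α) = 432.17/569.15 = 0.7593;  α = 0.2407.
Bypass flow = 0.2407×820.7 = 197.52 kg/h.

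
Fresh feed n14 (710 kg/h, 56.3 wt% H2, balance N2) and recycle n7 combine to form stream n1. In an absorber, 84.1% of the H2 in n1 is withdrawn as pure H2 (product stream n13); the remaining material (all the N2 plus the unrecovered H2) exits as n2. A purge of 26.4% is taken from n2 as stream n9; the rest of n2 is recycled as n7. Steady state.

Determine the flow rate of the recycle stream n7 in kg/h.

N2 enters only via n14 and leaves only via the purge: 710×0.437 = 0.264×(N2 in n2), and the absorber passes all N2, so N2 in n1 = N2 in n2 = 1175.3 kg/h.
H2 in n1: m_A = 710×0.563 + (1−0.264)·(1−0.841)·m_A, so m_A = 399.73/0.8830 = 452.71 kg/h.
n2 = (1−0.841)×452.71 + 1175.3 = 1247.2 kg/h.
Recycle n7 = (1−0.264)×1247.2 = 917.97 kg/h.

918 kg/h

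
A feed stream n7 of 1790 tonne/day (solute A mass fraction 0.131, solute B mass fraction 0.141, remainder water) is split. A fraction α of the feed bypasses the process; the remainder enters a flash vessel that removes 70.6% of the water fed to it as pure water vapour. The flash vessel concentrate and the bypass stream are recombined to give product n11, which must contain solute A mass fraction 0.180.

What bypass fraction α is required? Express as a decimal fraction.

0.470

All 1790×0.131 = 234.49 tonne/day of solute A reaches n11, so n11 = 234.49/0.180 = 1302.7 tonne/day and vapour = 487.28 tonne/day.
The evaporator receives (1−α)·1790 of feed at 0.728 water and removes 0.706 of that water:
0.706×0.728×(1−α)×1790 = 487.28
(1−α) = 487.28/920 = 0.5296;  α = 0.4704.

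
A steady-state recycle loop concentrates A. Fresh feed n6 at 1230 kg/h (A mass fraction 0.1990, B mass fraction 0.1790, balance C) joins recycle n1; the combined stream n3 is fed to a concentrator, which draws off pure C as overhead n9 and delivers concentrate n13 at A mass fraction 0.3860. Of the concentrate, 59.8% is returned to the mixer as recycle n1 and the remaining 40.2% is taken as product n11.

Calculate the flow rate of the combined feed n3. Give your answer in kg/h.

2173 kg/h

Overall A balance (none leaves overhead): A in fresh feed = A in product, i.e. 1230×0.199 = (1−0.598)·n13·0.386.
n13 = 244.77/(0.386×0.402) = 1577.4 kg/h.
Recycle n1 = 0.598×1577.4 = 943.29 kg/h.
Combined feed n3 = 1230 + 943.29 = 2173.3 kg/h.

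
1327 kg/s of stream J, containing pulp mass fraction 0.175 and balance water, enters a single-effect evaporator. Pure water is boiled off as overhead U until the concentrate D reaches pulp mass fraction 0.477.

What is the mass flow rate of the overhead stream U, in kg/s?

840.2 kg/s

pulp is conserved: 1327×0.175 = 232.22 kg/s all reports to the concentrate.
Concentrate = 232.22/(target fraction) = 486.84 kg/s.
Overhead = 1327 − 486.84 = 840.16 kg/s.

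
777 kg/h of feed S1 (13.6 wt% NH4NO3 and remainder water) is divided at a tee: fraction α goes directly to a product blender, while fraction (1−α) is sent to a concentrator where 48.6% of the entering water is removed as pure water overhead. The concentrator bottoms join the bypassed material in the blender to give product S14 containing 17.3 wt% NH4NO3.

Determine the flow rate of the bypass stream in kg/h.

All 777×0.136 = 105.67 kg/h of NH4NO3 reaches S14, so S14 = 105.67/0.173 = 610.82 kg/h and vapour = 166.18 kg/h.
The evaporator receives (1−α)·777 of feed at 0.864 water and removes 0.486 of that water:
0.486×0.864×(1−α)×777 = 166.18
(1−α) = 166.18/326.27 = 0.5093;  α = 0.4907.
Bypass flow = 0.4907×777 = 381.24 kg/h.

381.2 kg/h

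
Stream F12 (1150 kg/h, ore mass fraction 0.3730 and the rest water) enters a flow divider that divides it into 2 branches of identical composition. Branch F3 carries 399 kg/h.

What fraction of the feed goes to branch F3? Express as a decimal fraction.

Fraction to F3 = 399/1150 = 0.3470.

0.347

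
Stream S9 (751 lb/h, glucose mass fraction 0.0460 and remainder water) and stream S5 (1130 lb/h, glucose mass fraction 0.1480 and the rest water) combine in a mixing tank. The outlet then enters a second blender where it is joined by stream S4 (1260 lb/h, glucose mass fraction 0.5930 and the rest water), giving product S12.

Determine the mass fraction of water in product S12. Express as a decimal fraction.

0.6979

Overall, product flow = 3141 lb/h.
water in = 751×0.954 + 1130×0.852 + 1260×0.407 = 2192 lb/h.
water fraction in S12 = 0.6979.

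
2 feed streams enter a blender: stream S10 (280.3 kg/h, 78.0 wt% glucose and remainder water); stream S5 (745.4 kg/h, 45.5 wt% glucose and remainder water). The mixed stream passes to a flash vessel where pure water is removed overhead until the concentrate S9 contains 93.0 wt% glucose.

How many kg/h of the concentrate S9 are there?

599.8 kg/h

glucose entering = 280.3×0.780 + 745.4×0.455 = 557.79 kg/h.
All glucose reports to S9, so S9 = 557.79/0.930 = 599.78 kg/h.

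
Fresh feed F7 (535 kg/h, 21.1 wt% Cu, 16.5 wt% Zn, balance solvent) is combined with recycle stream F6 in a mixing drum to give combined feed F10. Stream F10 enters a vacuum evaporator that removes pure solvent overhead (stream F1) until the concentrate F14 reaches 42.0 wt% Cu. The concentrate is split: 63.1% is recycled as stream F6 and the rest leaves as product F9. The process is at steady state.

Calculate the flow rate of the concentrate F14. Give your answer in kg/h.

Overall Cu balance (none leaves overhead): Cu in fresh feed = Cu in product, i.e. 535×0.211 = (1−0.631)·F14·0.420.
F14 = 112.88/(0.420×0.369) = 728.38 kg/h.

728.4 kg/h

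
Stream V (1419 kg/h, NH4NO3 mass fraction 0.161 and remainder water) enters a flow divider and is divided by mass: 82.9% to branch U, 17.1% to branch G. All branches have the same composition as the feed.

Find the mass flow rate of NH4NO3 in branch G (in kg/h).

39.07 kg/h

Branch G total = 0.171×1419 = 242.65 kg/h.
NH4NO3 in G = 0.161×242.65 = 39.066 kg/h.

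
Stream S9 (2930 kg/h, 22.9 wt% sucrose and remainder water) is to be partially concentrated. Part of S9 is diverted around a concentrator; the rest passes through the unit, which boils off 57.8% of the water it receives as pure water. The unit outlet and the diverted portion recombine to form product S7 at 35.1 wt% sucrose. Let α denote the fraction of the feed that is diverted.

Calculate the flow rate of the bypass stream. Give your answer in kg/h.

All 2930×0.229 = 670.97 kg/h of sucrose reaches S7, so S7 = 670.97/0.351 = 1911.6 kg/h and vapour = 1018.4 kg/h.
The evaporator receives (1−α)·2930 of feed at 0.771 water and removes 0.578 of that water:
0.578×0.771×(1−α)×2930 = 1018.4
(1−α) = 1018.4/1305.7 = 0.7800;  α = 0.2200.
Bypass flow = 0.2200×2930 = 644.73 kg/h.

644.7 kg/h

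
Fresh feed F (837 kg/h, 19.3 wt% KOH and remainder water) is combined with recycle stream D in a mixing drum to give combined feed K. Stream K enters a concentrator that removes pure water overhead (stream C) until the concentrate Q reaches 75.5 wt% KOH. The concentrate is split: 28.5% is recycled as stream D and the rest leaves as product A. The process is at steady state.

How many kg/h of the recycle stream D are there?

85.29 kg/h

Overall KOH balance (none leaves overhead): KOH in fresh feed = KOH in product, i.e. 837×0.193 = (1−0.285)·Q·0.755.
Q = 161.54/(0.755×0.715) = 299.25 kg/h.
Recycle D = 0.285×299.25 = 85.285 kg/h.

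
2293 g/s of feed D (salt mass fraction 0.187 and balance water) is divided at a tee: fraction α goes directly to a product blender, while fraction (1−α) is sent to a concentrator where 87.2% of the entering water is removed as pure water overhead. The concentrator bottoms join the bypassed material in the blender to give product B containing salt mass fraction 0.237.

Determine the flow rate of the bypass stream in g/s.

All 2293×0.187 = 428.79 g/s of salt reaches B, so B = 428.79/0.237 = 1809.2 g/s and vapour = 483.76 g/s.
The evaporator receives (1−α)·2293 of feed at 0.813 water and removes 0.872 of that water:
0.872×0.813×(1−α)×2293 = 483.76
(1−α) = 483.76/1625.6 = 0.2976;  α = 0.7024.
Bypass flow = 0.7024×2293 = 1610.6 g/s.

1611 g/s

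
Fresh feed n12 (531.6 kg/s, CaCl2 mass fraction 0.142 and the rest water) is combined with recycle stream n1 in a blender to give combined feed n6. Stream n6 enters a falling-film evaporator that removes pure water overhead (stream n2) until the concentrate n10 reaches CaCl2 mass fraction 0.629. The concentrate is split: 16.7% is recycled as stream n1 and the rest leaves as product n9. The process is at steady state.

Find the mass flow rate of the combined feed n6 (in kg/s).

555.7 kg/s

Overall CaCl2 balance (none leaves overhead): CaCl2 in fresh feed = CaCl2 in product, i.e. 531.6×0.142 = (1−0.167)·n10·0.629.
n10 = 75.487/(0.629×0.833) = 144.07 kg/s.
Recycle n1 = 0.167×144.07 = 24.06 kg/s.
Combined feed n6 = 531.6 + 24.06 = 555.66 kg/s.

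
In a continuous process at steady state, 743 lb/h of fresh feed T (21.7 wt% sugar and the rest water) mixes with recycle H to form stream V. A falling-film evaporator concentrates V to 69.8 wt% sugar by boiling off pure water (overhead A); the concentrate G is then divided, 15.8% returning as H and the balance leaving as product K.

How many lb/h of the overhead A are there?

Overall sugar balance (none leaves overhead): sugar in fresh feed = sugar in product, i.e. 743×0.217 = (1−0.158)·G·0.698.
G = 161.23/(0.698×0.842) = 274.33 lb/h.
Recycle H = 0.158×274.33 = 43.345 lb/h.
Combined feed V = 743 + 43.345 = 786.34 lb/h.
Overhead A = V − G = 786.34 − 274.33 = 512.01 lb/h.

512 lb/h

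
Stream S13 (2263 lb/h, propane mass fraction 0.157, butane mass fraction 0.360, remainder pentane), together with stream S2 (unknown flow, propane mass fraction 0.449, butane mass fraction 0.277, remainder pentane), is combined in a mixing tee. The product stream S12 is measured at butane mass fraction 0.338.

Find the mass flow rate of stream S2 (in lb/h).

816.2 lb/h

Let S2 be the unknown flow. Total out = 2263 + S2.
butane balance: 814.68 + 0.277·S2 = 0.338·(2263 + S2)
(0.277 − 0.338)·S2 = 0.338×2263 − 814.68 = -49.786
S2 = -49.786 / -0.061 = 816.16 lb/h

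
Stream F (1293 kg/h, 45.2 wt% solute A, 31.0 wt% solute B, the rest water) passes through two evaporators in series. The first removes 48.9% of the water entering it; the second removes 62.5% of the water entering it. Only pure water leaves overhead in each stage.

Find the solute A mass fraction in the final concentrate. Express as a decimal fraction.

0.5597

water in feed = 1293×0.238 = 307.73 kg/h.
After stage 1: water left = (1−0.489)×307.73 = 157.25; stream total = 1142.5 kg/h.
After stage 2: water left = (1−0.625)×157.25 = 58.97; final concentrate = 1044.2 kg/h.
solute A fraction = 584.44/1044.2 = 0.5597.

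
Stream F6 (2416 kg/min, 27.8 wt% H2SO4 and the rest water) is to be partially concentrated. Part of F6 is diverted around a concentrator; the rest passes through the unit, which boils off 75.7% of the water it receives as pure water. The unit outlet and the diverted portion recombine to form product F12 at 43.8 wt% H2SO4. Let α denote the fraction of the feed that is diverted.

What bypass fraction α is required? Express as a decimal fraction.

All 2416×0.278 = 671.65 kg/min of H2SO4 reaches F12, so F12 = 671.65/0.438 = 1533.4 kg/min and vapour = 882.56 kg/min.
The evaporator receives (1−α)·2416 of feed at 0.722 water and removes 0.757 of that water:
0.757×0.722×(1−α)×2416 = 882.56
(1−α) = 882.56/1320.5 = 0.6684;  α = 0.3316.

0.332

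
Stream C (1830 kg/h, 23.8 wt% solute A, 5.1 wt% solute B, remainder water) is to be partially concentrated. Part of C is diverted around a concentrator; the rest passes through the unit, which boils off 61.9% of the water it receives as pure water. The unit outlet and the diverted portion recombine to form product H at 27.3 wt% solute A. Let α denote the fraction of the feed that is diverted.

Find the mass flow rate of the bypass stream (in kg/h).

All 1830×0.238 = 435.54 kg/h of solute A reaches H, so H = 435.54/0.273 = 1595.4 kg/h and vapour = 234.62 kg/h.
The evaporator receives (1−α)·1830 of feed at 0.711 water and removes 0.619 of that water:
0.619×0.711×(1−α)×1830 = 234.62
(1−α) = 234.62/805.4 = 0.2913;  α = 0.7087.
Bypass flow = 0.7087×1830 = 1296.9 kg/h.

1297 kg/h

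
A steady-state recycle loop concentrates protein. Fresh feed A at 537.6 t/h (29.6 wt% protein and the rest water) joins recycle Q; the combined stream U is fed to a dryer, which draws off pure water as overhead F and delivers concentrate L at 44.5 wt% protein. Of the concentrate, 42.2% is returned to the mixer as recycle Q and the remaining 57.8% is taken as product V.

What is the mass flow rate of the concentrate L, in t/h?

618.7 t/h

Overall protein balance (none leaves overhead): protein in fresh feed = protein in product, i.e. 537.6×0.296 = (1−0.422)·L·0.445.
L = 159.13/(0.445×0.578) = 618.68 t/h.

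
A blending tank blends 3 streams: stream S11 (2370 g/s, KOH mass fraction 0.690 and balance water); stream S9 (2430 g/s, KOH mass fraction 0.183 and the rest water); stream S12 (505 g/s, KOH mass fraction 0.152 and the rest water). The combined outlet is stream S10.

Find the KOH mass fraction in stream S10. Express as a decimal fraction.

Total flow out = 2370 + 2430 + 505 = 5305 g/s.
KOH in = 2370×0.690 + 2430×0.183 + 505×0.152 = 2156.8 g/s.
KOH mass fraction in S10 = 2156.8/5305 = 0.407.

0.407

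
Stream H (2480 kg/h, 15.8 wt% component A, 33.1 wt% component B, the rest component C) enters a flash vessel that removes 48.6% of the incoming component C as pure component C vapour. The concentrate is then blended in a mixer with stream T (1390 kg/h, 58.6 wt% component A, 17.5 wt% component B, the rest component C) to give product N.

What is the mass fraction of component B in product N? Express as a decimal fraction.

0.3270

Vapour removed = 0.486×0.511×2480 = 615.9 kg/h; concentrate = 1864.1 kg/h.
component B reaching the mixer = 820.88 (from concentrate) + 1390×0.175 = 1064.1 kg/h.
Product flow = 1864.1 + 1390 = 3254.1 kg/h; component B fraction = 0.3270.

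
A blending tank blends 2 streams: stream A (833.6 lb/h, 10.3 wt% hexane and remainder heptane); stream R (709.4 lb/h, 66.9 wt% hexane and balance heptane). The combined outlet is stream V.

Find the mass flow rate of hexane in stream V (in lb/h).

hexane out = hexane in = 833.6×0.103 + 709.4×0.669 = 560.45 lb/h.

560.4 lb/h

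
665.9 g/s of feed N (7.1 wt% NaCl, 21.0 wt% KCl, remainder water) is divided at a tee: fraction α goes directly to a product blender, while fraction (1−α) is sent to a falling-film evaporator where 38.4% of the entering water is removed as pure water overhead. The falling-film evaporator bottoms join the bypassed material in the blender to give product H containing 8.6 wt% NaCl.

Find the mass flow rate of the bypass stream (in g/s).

245.2 g/s

All 665.9×0.071 = 47.279 g/s of NaCl reaches H, so H = 47.279/0.086 = 549.75 g/s and vapour = 116.15 g/s.
The evaporator receives (1−α)·665.9 of feed at 0.719 water and removes 0.384 of that water:
0.384×0.719×(1−α)×665.9 = 116.15
(1−α) = 116.15/183.85 = 0.6317;  α = 0.3683.
Bypass flow = 0.3683×665.9 = 245.23 g/s.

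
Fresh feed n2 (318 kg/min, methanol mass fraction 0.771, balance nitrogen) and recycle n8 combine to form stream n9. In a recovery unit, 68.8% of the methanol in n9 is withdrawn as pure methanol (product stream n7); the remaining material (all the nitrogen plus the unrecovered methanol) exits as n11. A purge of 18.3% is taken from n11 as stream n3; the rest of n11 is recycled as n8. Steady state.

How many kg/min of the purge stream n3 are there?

91.61 kg/min

nitrogen enters only via n2 and leaves only via the purge: 318×0.229 = 0.183×(nitrogen in n11), and the recovery unit passes all nitrogen, so nitrogen in n9 = nitrogen in n11 = 397.93 kg/min.
methanol in n9: m_A = 318×0.771 + (1−0.183)·(1−0.688)·m_A, so m_A = 245.18/0.7451 = 329.06 kg/min.
n11 = (1−0.688)×329.06 + 397.93 = 500.6 kg/min.
Purge n3 = 0.183×500.6 = 91.61 kg/min.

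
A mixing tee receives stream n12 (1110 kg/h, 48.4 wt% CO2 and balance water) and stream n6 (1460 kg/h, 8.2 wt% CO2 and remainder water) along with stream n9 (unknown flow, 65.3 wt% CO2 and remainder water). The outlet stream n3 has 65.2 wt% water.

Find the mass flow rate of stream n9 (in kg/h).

778.4 kg/h

Let n9 be the unknown flow. Total out = 2570 + n9.
water balance: 1913 + 0.347·n9 = 0.652·(2570 + n9)
(0.347 − 0.652)·n9 = 0.652×2570 − 1913 = -237.4
n9 = -237.4 / -0.305 = 778.36 kg/h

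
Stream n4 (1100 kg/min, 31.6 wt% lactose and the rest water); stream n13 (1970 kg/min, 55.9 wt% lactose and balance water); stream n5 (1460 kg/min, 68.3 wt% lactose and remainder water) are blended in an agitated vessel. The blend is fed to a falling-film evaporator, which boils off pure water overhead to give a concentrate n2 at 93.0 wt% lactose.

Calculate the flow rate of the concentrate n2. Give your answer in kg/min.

2630 kg/min

lactose entering = 1100×0.316 + 1970×0.559 + 1460×0.683 = 2446 kg/min.
All lactose reports to n2, so n2 = 2446/0.930 = 2630.1 kg/min.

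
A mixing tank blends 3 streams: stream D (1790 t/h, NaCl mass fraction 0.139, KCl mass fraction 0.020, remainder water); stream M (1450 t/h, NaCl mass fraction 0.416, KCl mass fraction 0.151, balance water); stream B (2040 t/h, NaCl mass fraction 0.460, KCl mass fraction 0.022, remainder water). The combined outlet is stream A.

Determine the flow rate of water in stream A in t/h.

3190 t/h

water out = water in = 1790×0.841 + 1450×0.433 + 2040×0.518 = 3190 t/h.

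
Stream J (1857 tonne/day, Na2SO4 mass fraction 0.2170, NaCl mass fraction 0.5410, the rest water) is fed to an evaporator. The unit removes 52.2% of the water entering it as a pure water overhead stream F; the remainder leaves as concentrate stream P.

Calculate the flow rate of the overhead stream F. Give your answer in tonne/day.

234.6 tonne/day

water entering = 1857×0.242 = 449.39 tonne/day; overhead removed = 0.522×449.39 = 234.58 tonne/day.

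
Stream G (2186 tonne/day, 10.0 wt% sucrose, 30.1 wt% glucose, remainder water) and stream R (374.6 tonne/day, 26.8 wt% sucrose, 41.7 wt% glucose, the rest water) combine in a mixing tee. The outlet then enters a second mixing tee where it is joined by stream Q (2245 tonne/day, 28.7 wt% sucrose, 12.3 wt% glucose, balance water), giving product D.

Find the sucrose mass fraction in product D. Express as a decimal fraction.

0.200

Overall, product flow = 4805.6 tonne/day.
sucrose in = 2186×0.100 + 374.6×0.268 + 2245×0.287 = 963.31 tonne/day.
sucrose fraction in D = 0.200.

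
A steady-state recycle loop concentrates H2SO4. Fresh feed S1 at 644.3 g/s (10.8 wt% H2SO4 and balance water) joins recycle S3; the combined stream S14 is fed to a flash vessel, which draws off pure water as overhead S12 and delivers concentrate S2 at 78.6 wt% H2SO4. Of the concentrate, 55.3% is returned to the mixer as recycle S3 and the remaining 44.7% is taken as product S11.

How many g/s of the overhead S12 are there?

Overall H2SO4 balance (none leaves overhead): H2SO4 in fresh feed = H2SO4 in product, i.e. 644.3×0.108 = (1−0.553)·S2·0.786.
S2 = 69.584/(0.786×0.447) = 198.05 g/s.
Recycle S3 = 0.553×198.05 = 109.52 g/s.
Combined feed S14 = 644.3 + 109.52 = 753.82 g/s.
Overhead S12 = S14 − S2 = 753.82 − 198.05 = 555.77 g/s.

555.8 g/s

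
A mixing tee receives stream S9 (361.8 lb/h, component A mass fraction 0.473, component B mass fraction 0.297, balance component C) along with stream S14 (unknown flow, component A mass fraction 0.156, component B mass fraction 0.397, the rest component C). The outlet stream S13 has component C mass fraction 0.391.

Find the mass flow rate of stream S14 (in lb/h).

1040 lb/h

Let S14 be the unknown flow. Total out = 361.8 + S14.
component C balance: 83.214 + 0.447·S14 = 0.391·(361.8 + S14)
(0.447 − 0.391)·S14 = 0.391×361.8 − 83.214 = 58.25
S14 = 58.25 / 0.056 = 1040.2 lb/h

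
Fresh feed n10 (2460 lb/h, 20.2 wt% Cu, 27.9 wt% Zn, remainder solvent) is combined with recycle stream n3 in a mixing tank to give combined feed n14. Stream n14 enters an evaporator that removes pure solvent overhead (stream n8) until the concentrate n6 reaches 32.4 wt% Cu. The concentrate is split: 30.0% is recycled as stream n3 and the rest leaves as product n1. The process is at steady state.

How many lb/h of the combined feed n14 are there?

3117 lb/h

Overall Cu balance (none leaves overhead): Cu in fresh feed = Cu in product, i.e. 2460×0.202 = (1−0.300)·n6·0.324.
n6 = 496.92/(0.324×0.700) = 2191 lb/h.
Recycle n3 = 0.300×2191 = 657.3 lb/h.
Combined feed n14 = 2460 + 657.3 = 3117.3 lb/h.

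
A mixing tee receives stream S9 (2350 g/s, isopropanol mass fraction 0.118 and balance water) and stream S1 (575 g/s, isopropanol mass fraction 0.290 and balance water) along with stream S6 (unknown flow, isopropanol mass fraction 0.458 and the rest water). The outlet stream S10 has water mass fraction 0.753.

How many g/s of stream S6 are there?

Let S6 be the unknown flow. Total out = 2925 + S6.
water balance: 2480.9 + 0.542·S6 = 0.753·(2925 + S6)
(0.542 − 0.753)·S6 = 0.753×2925 − 2480.9 = -278.42
S6 = -278.42 / -0.211 = 1319.5 g/s

1320 g/s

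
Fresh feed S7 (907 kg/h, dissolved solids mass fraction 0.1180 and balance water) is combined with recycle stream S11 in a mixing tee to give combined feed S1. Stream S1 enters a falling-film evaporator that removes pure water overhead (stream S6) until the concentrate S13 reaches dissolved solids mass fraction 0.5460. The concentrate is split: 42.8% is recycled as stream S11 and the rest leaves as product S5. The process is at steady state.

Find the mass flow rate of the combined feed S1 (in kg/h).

Overall dissolved solids balance (none leaves overhead): dissolved solids in fresh feed = dissolved solids in product, i.e. 907×0.118 = (1−0.428)·S13·0.546.
S13 = 107.03/(0.546×0.572) = 342.69 kg/h.
Recycle S11 = 0.428×342.69 = 146.67 kg/h.
Combined feed S1 = 907 + 146.67 = 1053.7 kg/h.

1054 kg/h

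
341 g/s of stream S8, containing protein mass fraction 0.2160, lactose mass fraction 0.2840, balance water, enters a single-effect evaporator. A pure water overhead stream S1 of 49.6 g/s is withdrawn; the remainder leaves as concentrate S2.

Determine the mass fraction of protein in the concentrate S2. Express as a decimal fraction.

0.2528

protein is not removed: 341×0.216 = 73.656 g/s of protein enters S2.
Concentrate = 341 − 49.6 = 291.4 g/s.
Mass fraction = 73.656/291.4 = 0.2528.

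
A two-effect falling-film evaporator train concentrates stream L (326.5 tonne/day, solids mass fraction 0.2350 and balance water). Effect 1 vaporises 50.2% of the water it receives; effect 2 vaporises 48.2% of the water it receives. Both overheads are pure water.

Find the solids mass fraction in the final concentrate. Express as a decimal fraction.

0.5436

water in feed = 326.5×0.765 = 249.77 tonne/day.
After stage 1: water left = (1−0.502)×249.77 = 124.39; stream total = 201.11 tonne/day.
After stage 2: water left = (1−0.482)×124.39 = 64.432; final concentrate = 141.16 tonne/day.
solids fraction = 76.727/141.16 = 0.5436.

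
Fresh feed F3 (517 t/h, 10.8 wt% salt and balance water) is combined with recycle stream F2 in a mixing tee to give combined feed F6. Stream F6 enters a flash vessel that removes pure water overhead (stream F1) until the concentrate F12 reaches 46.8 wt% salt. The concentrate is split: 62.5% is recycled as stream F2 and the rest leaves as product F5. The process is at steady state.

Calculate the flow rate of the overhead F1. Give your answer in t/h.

397.7 t/h

Overall salt balance (none leaves overhead): salt in fresh feed = salt in product, i.e. 517×0.108 = (1−0.625)·F12·0.468.
F12 = 55.836/(0.468×0.375) = 318.15 t/h.
Recycle F2 = 0.625×318.15 = 198.85 t/h.
Combined feed F6 = 517 + 198.85 = 715.85 t/h.
Overhead F1 = F6 − F12 = 715.85 − 318.15 = 397.69 t/h.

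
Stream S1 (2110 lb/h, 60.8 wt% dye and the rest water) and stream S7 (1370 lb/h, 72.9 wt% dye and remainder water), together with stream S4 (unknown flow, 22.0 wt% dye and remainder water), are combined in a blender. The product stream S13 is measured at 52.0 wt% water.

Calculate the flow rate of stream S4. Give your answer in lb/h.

Let S4 be the unknown flow. Total out = 3480 + S4.
water balance: 1198.4 + 0.780·S4 = 0.520·(3480 + S4)
(0.780 − 0.520)·S4 = 0.520×3480 − 1198.4 = 611.21
S4 = 611.21 / 0.260 = 2350.8 lb/h

2351 lb/h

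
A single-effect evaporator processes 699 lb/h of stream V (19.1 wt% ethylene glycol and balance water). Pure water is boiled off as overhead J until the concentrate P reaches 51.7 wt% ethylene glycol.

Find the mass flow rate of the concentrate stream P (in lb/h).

258.2 lb/h

ethylene glycol is conserved: 699×0.191 = 133.51 lb/h all reports to the concentrate.
Concentrate = 133.51/(target fraction) = 258.24 lb/h.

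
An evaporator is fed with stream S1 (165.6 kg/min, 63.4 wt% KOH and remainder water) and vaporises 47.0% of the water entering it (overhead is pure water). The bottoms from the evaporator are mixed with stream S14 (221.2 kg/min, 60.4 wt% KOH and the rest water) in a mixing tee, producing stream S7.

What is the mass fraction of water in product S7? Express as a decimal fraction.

Vapour removed = 0.470×0.366×165.6 = 28.487 kg/min; concentrate = 137.11 kg/min.
water reaching the mixer = 32.123 (from concentrate) + 221.2×0.396 = 119.72 kg/min.
Product flow = 137.11 + 221.2 = 358.31 kg/min; water fraction = 0.334.

0.334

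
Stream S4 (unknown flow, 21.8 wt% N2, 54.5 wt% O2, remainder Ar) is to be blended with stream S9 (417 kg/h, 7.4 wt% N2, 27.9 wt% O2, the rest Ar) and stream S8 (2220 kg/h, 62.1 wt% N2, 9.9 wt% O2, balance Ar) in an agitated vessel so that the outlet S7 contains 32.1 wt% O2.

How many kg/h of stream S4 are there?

2278 kg/h

Let S4 be the unknown flow. Total out = 2637 + S4.
O2 balance: 336.12 + 0.545·S4 = 0.321·(2637 + S4)
(0.545 − 0.321)·S4 = 0.321×2637 − 336.12 = 510.35
S4 = 510.35 / 0.224 = 2278.4 kg/h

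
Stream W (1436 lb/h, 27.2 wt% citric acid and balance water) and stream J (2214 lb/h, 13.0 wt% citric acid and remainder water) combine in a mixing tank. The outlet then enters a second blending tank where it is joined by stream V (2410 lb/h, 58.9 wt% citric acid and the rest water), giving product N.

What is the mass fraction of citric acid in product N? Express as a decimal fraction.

0.346

Overall, product flow = 6060 lb/h.
citric acid in = 1436×0.272 + 2214×0.130 + 2410×0.589 = 2097.9 lb/h.
citric acid fraction in N = 0.346.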